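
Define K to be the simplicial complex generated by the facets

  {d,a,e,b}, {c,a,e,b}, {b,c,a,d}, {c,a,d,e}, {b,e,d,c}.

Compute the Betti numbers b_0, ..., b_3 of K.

We work with the vertex ordering a < b < c < d < e. The simplices of K, each written with vertices in increasing order, are:

  0-simplices (5): a, b, c, d, e
  1-simplices (10): ab, ac, ad, ae, bc, bd, be, cd, ce, de
  2-simplices (10): abc, abd, abe, acd, ace, ade, bcd, bce, bde, cde
  3-simplices (5): abcd, abce, abde, acde, bcde

Hence C_0 ≅ Z^5, C_1 ≅ Z^10, C_2 ≅ Z^10, C_3 ≅ Z^5.

The boundary map ∂_1: C_1 → C_0 is given by ∂[p,q] = [q] − [p].
The 5×10 boundary matrix has rank 4 and Smith normal form diag(1,1,1,1).

Boundary ∂_2: C_2 → C_1 sends each 2-simplex [p,q,r] to [q,r] − [p,r] + [p,q]. For instance
  ∂abc = bc − ac + ab,
  ∂abd = bd − ad + ab.
The 10×10 boundary matrix has rank 6 and Smith normal form diag(1,1,1,1,1,1).

The boundary map ∂_3: C_3 → C_2 sends each 3-simplex σ to the alternating sum Σ_i (−1)^i (σ with its i-th vertex removed). For instance
  ∂bcde = cde − bde + bce − bcd,
  ∂abce = bce − ace + abe − abc.
As a 10×5 matrix over Z this has rank 4, with invariant factors (1,1,1,1).

Reading off H_k = ker ∂_k / im ∂_{k+1}:

  H_0: rank C_0 − rank ∂_1 = 5 − 4 = 1, and the invariant factors of ∂_1 are all 1, so H_0 ≅ Z.
  H_1: rank ker ∂_1 − rank ∂_2 = (10 − 4) − 6 = 0, and the invariant factors of ∂_2 are all 1, so H_1 ≅ 0.
  H_2: rank ker ∂_2 − rank ∂_3 = (10 − 6) − 4 = 0, and the invariant factors of ∂_3 are all 1, so H_2 ≅ 0.
  H_3: rank ker ∂_3 − rank ∂_4 = (5 − 4) − 0 = 1, and there is no ∂_4, so H_3 ≅ Z.

As a check, the Euler characteristic is 5 − 10 + 10 − 5 = 0, which agrees with 1 − 0 + 0 − 1 = 0.
(K is a triangulation of the 3-sphere S^3.)

Hence the Betti numbers are b_0 = 1, b_1 = 0, b_2 = 0, b_3 = 1.

b_0 = 1, b_1 = 0, b_2 = 0, b_3 = 1.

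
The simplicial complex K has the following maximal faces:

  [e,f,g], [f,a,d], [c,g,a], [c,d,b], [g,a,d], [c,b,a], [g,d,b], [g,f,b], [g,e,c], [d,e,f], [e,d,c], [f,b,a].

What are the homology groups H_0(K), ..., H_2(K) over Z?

We work with the vertex ordering a < b < c < d < e < f < g. The simplices of K, each written with vertices in increasing order, are:

  0-simplices (7): a, b, c, d, e, f, g
  1-simplices (18): ab, ac, ad, af, ag, bc, bd, bf, bg, cd, ce, cg, de, df, dg, ef, eg, fg
  2-simplices (12): abc, abf, acg, adf, adg, bcd, bdg, bfg, cde, ceg, def, efg

so the chain groups are C_0 ≅ Z^7, C_1 ≅ Z^18, C_2 ≅ Z^12.

The boundary map ∂_1: C_1 → C_0 maps an edge to its endpoints' difference, ∂[p,q] = q − p. For instance
  ∂bg = g − b.
This gives a 7×18 integer matrix of rank 6; reducing to Smith normal form yields diagonal entries (1,1,1,1,1,1).

The boundary map ∂_2: C_2 → C_1 acts by ∂[p,q,r] = [q,r] − [p,r] + [p,q]. For instance
  ∂acg = cg − ag + ac,
  ∂adg = dg − ag + ad.
The 18×12 boundary matrix has rank 12 and Smith normal form diag(1,1,1,1,1,1,1,1,1,1,1,2).

Computing H_k = (kernel of ∂_k) / (image of ∂_{k+1}):

  H_0: rank C_0 − rank ∂_1 = 7 − 6 = 1, and the invariant factors of ∂_1 are all 1, so H_0 ≅ Z.
  H_1: rank ker ∂_1 − rank ∂_2 = (18 − 6) − 12 = 0, and ∂_2 has invariant factor 2 > 1, so H_1 ≅ Z/2.
  H_2: rank ker ∂_2 − rank ∂_3 = (12 − 12) − 0 = 0, and there is no ∂_3, so H_2 ≅ 0.

H_0 ≅ Z,  H_1 ≅ Z/2,  H_2 = 0.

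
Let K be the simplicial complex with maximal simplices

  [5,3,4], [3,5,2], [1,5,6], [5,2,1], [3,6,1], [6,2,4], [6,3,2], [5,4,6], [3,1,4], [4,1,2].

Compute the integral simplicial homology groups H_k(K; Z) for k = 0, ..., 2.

Fix the vertex order 1 < 2 < 3 < 4 < 5 < 6 and write every simplex with vertices in increasing order. Then dim K = 2 and the simplices of K are:

  0-simplices (6): [1], [2], [3], [4], [5], [6]
  1-simplices (15): [1,2], [1,3], [1,4], [1,5], [1,6], [2,3], [2,4], [2,5], [2,6], [3,4], [3,5], [3,6], [4,5], [4,6], [5,6]
  2-simplices (10): [1,2,4], [1,2,5], [1,3,4], [1,3,6], [1,5,6], [2,3,5], [2,3,6], [2,4,6], [3,4,5], [4,5,6]

so the chain groups are C_0 ≅ Z^6, C_1 ≅ Z^15, C_2 ≅ Z^10.

The boundary map ∂_1: C_1 → C_0 maps an edge to its endpoints' difference, ∂[p,q] = q − p.
This gives a 6×15 integer matrix of rank 5; reducing to Smith normal form yields diagonal entries (1,1,1,1,1).

The boundary map ∂_2: C_2 → C_1 maps a triangle to the signed sum of its edges. For instance
  ∂[1,3,4] = [3,4] − [1,4] + [1,3],
  ∂[4,5,6] = [5,6] − [4,6] + [4,5].
As a 15×10 matrix over Z this has rank 10, with invariant factors (1,1,1,1,1,1,1,1,1,2).

From H_k ≅ ker(∂_k) / im(∂_{k+1}) we obtain:

  H_0: rank C_0 − rank ∂_1 = 6 − 5 = 1, and the invariant factors of ∂_1 are all 1, so H_0 ≅ Z.
  H_1: rank ker ∂_1 − rank ∂_2 = (15 − 5) − 10 = 0, and ∂_2 has invariant factor 2 > 1, so H_1 ≅ Z/2.
  H_2: rank ker ∂_2 − rank ∂_3 = (10 − 10) − 0 = 0, and there is no ∂_3, so H_2 ≅ 0.

As a check, the Euler characteristic is 6 − 15 + 10 = 1, which agrees with 1 − 0 + 0 = 1.

H_0 ≅ Z,  H_1 ≅ Z/2,  H_2 = 0.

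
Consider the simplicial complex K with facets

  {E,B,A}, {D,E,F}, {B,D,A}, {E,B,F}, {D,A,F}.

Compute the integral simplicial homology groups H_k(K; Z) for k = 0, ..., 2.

Take the total order A < B < D < E < F on the vertex set. Then K (dimension 2) consists of the simplices:

  0-simplices (5): A, B, D, E, F
  1-simplices (10): AB, AD, AE, AF, BD, BE, BF, DE, DF, EF
  2-simplices (5): ABD, ABE, ADF, BEF, DEF

Hence C_0 ≅ Z^5, C_1 ≅ Z^10, C_2 ≅ Z^5.

∂_1: C_1 → C_0 sends each edge [p,q] (with p < q) to q − p. For instance
  ∂BE = E − B.
The resulting 5×10 matrix has rank 4, and its Smith normal form has invariant factors (1,1,1,1).

The boundary map ∂_2: C_2 → C_1 maps a triangle to the signed sum of its edges. For instance
  ∂ABE = BE − AE + AB,
  ∂ABD = BD − AD + AB.
The 10×5 boundary matrix has rank 5 and Smith normal form diag(1,1,1,1,1).

From H_k ≅ ker(∂_k) / im(∂_{k+1}) we obtain:

  H_0: rank C_0 − rank ∂_1 = 5 − 4 = 1, and the invariant factors of ∂_1 are all 1, so H_0 = Z.
  H_1: rank ker ∂_1 − rank ∂_2 = (10 − 4) − 5 = 1, and the invariant factors of ∂_2 are all 1, so H_1 = Z.
  H_2: rank ker ∂_2 − rank ∂_3 = (5 − 5) − 0 = 0, and there is no ∂_3, so H_2 = 0.

As a check, the Euler characteristic is 5 − 10 + 5 = 0, which agrees with 1 − 1 + 0 = 0.
(K is a triangulation of the Möbius band.)

H_0 ≅ Z,  H_1 ≅ Z,  H_2 = 0.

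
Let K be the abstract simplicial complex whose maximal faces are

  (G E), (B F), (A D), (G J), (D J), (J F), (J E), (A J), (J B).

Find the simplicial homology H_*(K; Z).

H_0 = Z,  H_1 = Z^3.

Take the total order A < B < D < E < F < G < J on the vertex set. Then K (dimension 1) consists of the simplices:

  0-simplices (7): A, B, D, E, F, G, J
  1-simplices (9): AD, AJ, BF, BJ, DJ, EG, EJ, FJ, GJ

giving chain groups C_0 ≅ Z^7, C_1 ≅ Z^9.

Boundary ∂_1: C_1 → C_0 is given by ∂[p,q] = [q] − [p]. For instance
  ∂FJ = J − F.
As a 7×9 matrix over Z this has rank 6, with invariant factors (1,1,1,1,1,1).

From H_k ≅ ker(∂_k) / im(∂_{k+1}) we obtain:

  H_0: rank C_0 − rank ∂_1 = 7 − 6 = 1, and the invariant factors of ∂_1 are all 1, so H_0 = Z.
  H_1: rank ker ∂_1 − rank ∂_2 = (9 − 6) − 0 = 3, and there is no ∂_2, so H_1 = Z^3.

As a check, the Euler characteristic is 7 − 9 = -2, which agrees with 1 − 3 = -2.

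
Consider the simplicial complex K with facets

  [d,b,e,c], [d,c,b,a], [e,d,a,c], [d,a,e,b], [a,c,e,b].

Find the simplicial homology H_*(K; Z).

Take the total order a < b < c < d < e on the vertex set. Then K (dimension 3) consists of the simplices:

  0-simplices (5): a, b, c, d, e
  1-simplices (10): ab, ac, ad, ae, bc, bd, be, cd, ce, de
  2-simplices (10): abc, abd, abe, acd, ace, ade, bcd, bce, bde, cde
  3-simplices (5): abcd, abce, abde, acde, bcde

so the chain groups are C_0 ≅ Z^5, C_1 ≅ Z^10, C_2 ≅ Z^10, C_3 ≅ Z^5.

The boundary map ∂_1: C_1 → C_0 sends each edge [p,q] (with p < q) to q − p. For instance
  ∂cd = d − c.
The 5×10 boundary matrix has rank 4 and Smith normal form diag(1,1,1,1).

The boundary map ∂_2: C_2 → C_1 acts by ∂[p,q,r] = [q,r] − [p,r] + [p,q]. For instance
  ∂abe = be − ae + ab,
  ∂bce = ce − be + bc.
The resulting 10×10 matrix has rank 6, and its Smith normal form has invariant factors (1,1,1,1,1,1).

The boundary map ∂_3: C_3 → C_2 sends each 3-simplex σ to the alternating sum Σ_i (−1)^i (σ with its i-th vertex removed). For instance
  ∂abde = bde − ade + abe − abd,
  ∂acde = cde − ade + ace − acd.
This gives a 10×5 integer matrix of rank 4; reducing to Smith normal form yields diagonal entries (1,1,1,1).

Now H_k = ker ∂_k / im ∂_{k+1}, so:

  H_0: rank C_0 − rank ∂_1 = 5 − 4 = 1, and the invariant factors of ∂_1 are all 1, so H_0 = Z.
  H_1: rank ker ∂_1 − rank ∂_2 = (10 − 4) − 6 = 0, and the invariant factors of ∂_2 are all 1, so H_1 = 0.
  H_2: rank ker ∂_2 − rank ∂_3 = (10 − 6) − 4 = 0, and the invariant factors of ∂_3 are all 1, so H_2 = 0.
  H_3: rank ker ∂_3 − rank ∂_4 = (5 − 4) − 0 = 1, and there is no ∂_4, so H_3 = Z.

As a check, the Euler characteristic is 5 − 10 + 10 − 5 = 0, which agrees with 1 − 0 + 0 − 1 = 0.

H_0 = Z,  H_1 = 0,  H_2 = 0,  H_3 = Z.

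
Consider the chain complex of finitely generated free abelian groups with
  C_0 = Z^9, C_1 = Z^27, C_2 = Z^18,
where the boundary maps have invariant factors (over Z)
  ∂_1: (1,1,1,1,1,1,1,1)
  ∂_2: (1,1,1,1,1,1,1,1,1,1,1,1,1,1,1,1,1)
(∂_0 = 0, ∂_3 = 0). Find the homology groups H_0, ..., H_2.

H_0 ≅ Z,  H_1 ≅ Z^2,  H_2 ≅ Z.

H_0: b_0 = 9 − 0 − 8 = 1; torsion from ∂_1 factors > 1: none. So H_0 ≅ Z.
H_1: b_1 = 27 − 8 − 17 = 2; torsion from ∂_2 factors > 1: none. So H_1 ≅ Z^2.
H_2: b_2 = 18 − 17 − 0 = 1; torsion from ∂_3 factors > 1: none. So H_2 ≅ Z.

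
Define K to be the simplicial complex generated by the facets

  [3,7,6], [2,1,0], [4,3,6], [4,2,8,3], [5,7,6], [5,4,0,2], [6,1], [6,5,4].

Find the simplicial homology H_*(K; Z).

Order the vertices as 0 < 1 < 2 < 3 < 4 < 5 < 6 < 7 < 8. Listing each simplex with vertices in this order, K has dimension 3 with simplices:

  0-simplices (9): [0], [1], [2], [3], [4], [5], [6], [7], [8]
  1-simplices (20): [0,1], [0,2], [0,4], [0,5], [1,2], [1,6], [2,3], [2,4], [2,5], [2,8], [3,4], [3,6], [3,7], [3,8], [4,5], [4,6], [4,8], [5,6], [5,7], [6,7]
  2-simplices (13): [0,1,2], [0,2,4], [0,2,5], [0,4,5], [2,3,4], [2,3,8], [2,4,5], [2,4,8], [3,4,6], [3,4,8], [3,6,7], [4,5,6], [5,6,7]
  3-simplices (2): [0,2,4,5], [2,3,4,8]

so the chain groups are C_0 ≅ Z^9, C_1 ≅ Z^20, C_2 ≅ Z^13, C_3 ≅ Z^2.

∂_1: C_1 → C_0 is given by ∂[p,q] = [q] − [p].
This gives a 9×20 integer matrix of rank 8; reducing to Smith normal form yields diagonal entries (1,1,1,1,1,1,1,1).

∂_2: C_2 → C_1 sends each 2-simplex [p,q,r] to [q,r] − [p,r] + [p,q]. For instance
  ∂[5,6,7] = [6,7] − [5,7] + [5,6],
  ∂[3,4,8] = [4,8] − [3,8] + [3,4].
This gives a 20×13 integer matrix of rank 11; reducing to Smith normal form yields diagonal entries (1,1,1,1,1,1,1,1,1,1,1).

∂_3: C_3 → C_2 sends each 3-simplex σ to the alternating sum Σ_i (−1)^i (σ with its i-th vertex removed). For instance
  ∂[2,3,4,8] = [3,4,8] − [2,4,8] + [2,3,8] − [2,3,4],
  ∂[0,2,4,5] = [2,4,5] − [0,4,5] + [0,2,5] − [0,2,4].
The resulting 13×2 matrix has rank 2, and its Smith normal form has invariant factors (1,1).

Reading off H_k = ker ∂_k / im ∂_{k+1}:

  H_0: rank C_0 − rank ∂_1 = 9 − 8 = 1, and the invariant factors of ∂_1 are all 1, so H_0 = Z.
  H_1: rank ker ∂_1 − rank ∂_2 = (20 − 8) − 11 = 1, and the invariant factors of ∂_2 are all 1, so H_1 = Z.
  H_2: rank ker ∂_2 − rank ∂_3 = (13 − 11) − 2 = 0, and the invariant factors of ∂_3 are all 1, so H_2 = 0.
  H_3: rank ker ∂_3 − rank ∂_4 = (2 − 2) − 0 = 0, and there is no ∂_4, so H_3 = 0.

H_0 ≅ Z,  H_1 ≅ Z,  H_2 = 0,  H_3 = 0.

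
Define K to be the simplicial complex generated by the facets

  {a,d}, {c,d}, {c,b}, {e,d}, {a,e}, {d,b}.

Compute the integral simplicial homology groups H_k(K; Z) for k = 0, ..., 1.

H_0 ≅ Z,  H_1 ≅ Z^2.

Fix the vertex order a < b < c < d < e and write every simplex with vertices in increasing order. Then dim K = 1 and the simplices of K are:

  0-simplices (5): a, b, c, d, e
  1-simplices (6): ad, ae, bc, bd, cd, de

so the chain groups are C_0 ≅ Z^5, C_1 ≅ Z^6.

∂_1: C_1 → C_0 maps an edge to its endpoints' difference, ∂[p,q] = q − p. For instance
  ∂bc = c − b.
The resulting 5×6 matrix has rank 4, and its Smith normal form has invariant factors (1,1,1,1).

Computing H_k = (kernel of ∂_k) / (image of ∂_{k+1}):

  H_0: rank C_0 − rank ∂_1 = 5 − 4 = 1, and the invariant factors of ∂_1 are all 1, so H_0 = Z.
  H_1: rank ker ∂_1 − rank ∂_2 = (6 − 4) − 0 = 2, and there is no ∂_2, so H_1 = Z^2.

As a check, the Euler characteristic is 5 − 6 = -1, which agrees with 1 − 2 = -1.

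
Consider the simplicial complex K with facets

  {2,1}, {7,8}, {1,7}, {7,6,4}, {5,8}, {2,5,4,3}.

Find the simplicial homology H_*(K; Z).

We work with the vertex ordering 1 < 2 < 3 < 4 < 5 < 6 < 7 < 8. The simplices of K, each written with vertices in increasing order, are:

  0-simplices (8): [1], [2], [3], [4], [5], [6], [7], [8]
  1-simplices (13): [1,2], [1,7], [2,3], [2,4], [2,5], [3,4], [3,5], [4,5], [4,6], [4,7], [5,8], [6,7], [7,8]
  2-simplices (5): [2,3,4], [2,3,5], [2,4,5], [3,4,5], [4,6,7]
  3-simplices (1): [2,3,4,5]

Hence C_0 ≅ Z^8, C_1 ≅ Z^13, C_2 ≅ Z^5, C_3 ≅ Z^1.

Boundary ∂_1: C_1 → C_0 maps an edge to its endpoints' difference, ∂[p,q] = q − p.
This gives a 8×13 integer matrix of rank 7; reducing to Smith normal form yields diagonal entries (1,1,1,1,1,1,1).

∂_2: C_2 → C_1 sends each 2-simplex [p,q,r] to [q,r] − [p,r] + [p,q]. For instance
  ∂[2,3,5] = [3,5] − [2,5] + [2,3],
  ∂[3,4,5] = [4,5] − [3,5] + [3,4].
This gives a 13×5 integer matrix of rank 4; reducing to Smith normal form yields diagonal entries (1,1,1,1).

The boundary map ∂_3: C_3 → C_2 sends each 3-simplex σ to the alternating sum Σ_i (−1)^i (σ with its i-th vertex removed). For instance
  ∂[2,3,4,5] = [3,4,5] − [2,4,5] + [2,3,5] − [2,3,4].
The resulting 5×1 matrix has rank 1, and its Smith normal form has invariant factors (1).

From H_k ≅ ker(∂_k) / im(∂_{k+1}) we obtain:

  H_0: rank C_0 − rank ∂_1 = 8 − 7 = 1, and the invariant factors of ∂_1 are all 1, so H_0 = Z.
  H_1: rank ker ∂_1 − rank ∂_2 = (13 − 7) − 4 = 2, and the invariant factors of ∂_2 are all 1, so H_1 = Z^2.
  H_2: rank ker ∂_2 − rank ∂_3 = (5 − 4) − 1 = 0, and the invariant factors of ∂_3 are all 1, so H_2 = 0.
  H_3: rank ker ∂_3 − rank ∂_4 = (1 − 1) − 0 = 0, and there is no ∂_4, so H_3 = 0.

As a check, the Euler characteristic is 8 − 13 + 5 − 1 = -1, which agrees with 1 − 2 + 0 − 0 = -1.

H_0 ≅ Z,  H_1 ≅ Z^2,  H_2 = 0,  H_3 = 0.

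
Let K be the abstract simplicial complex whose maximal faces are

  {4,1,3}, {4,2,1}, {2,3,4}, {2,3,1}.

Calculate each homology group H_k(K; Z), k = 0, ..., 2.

Order the vertices as 1 < 2 < 3 < 4. Listing each simplex with vertices in this order, K has dimension 2 with simplices:

  0-simplices (4): [1], [2], [3], [4]
  1-simplices (6): [1,2], [1,3], [1,4], [2,3], [2,4], [3,4]
  2-simplices (4): [1,2,3], [1,2,4], [1,3,4], [2,3,4]

giving chain groups C_0 ≅ Z^4, C_1 ≅ Z^6, C_2 ≅ Z^4.

The boundary map ∂_1: C_1 → C_0 maps an edge to its endpoints' difference, ∂[p,q] = q − p. For instance
  ∂[1,4] = [4] − [1].
The resulting 4×6 matrix has rank 3, and its Smith normal form has invariant factors (1,1,1).

∂_2: C_2 → C_1 maps a triangle to the signed sum of its edges. For instance
  ∂[1,2,4] = [2,4] − [1,4] + [1,2],
  ∂[2,3,4] = [3,4] − [2,4] + [2,3].
The resulting 6×4 matrix has rank 3, and its Smith normal form has invariant factors (1,1,1).

Reading off H_k = ker ∂_k / im ∂_{k+1}:

  H_0: rank C_0 − rank ∂_1 = 4 − 3 = 1, and the invariant factors of ∂_1 are all 1, so H_0 = Z.
  H_1: rank ker ∂_1 − rank ∂_2 = (6 − 3) − 3 = 0, and the invariant factors of ∂_2 are all 1, so H_1 = 0.
  H_2: rank ker ∂_2 − rank ∂_3 = (4 − 3) − 0 = 1, and there is no ∂_3, so H_2 = Z.

As a check, the Euler characteristic is 4 − 6 + 4 = 2, which agrees with 1 − 0 + 1 = 2.

H_0 ≅ Z,  H_1 = 0,  H_2 ≅ Z.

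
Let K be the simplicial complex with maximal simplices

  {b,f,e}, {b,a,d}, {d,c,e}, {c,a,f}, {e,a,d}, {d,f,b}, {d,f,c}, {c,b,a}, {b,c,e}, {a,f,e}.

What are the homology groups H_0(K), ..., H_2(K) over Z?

H_0 ≅ Z,  H_1 ≅ Z/2Z,  H_2 = 0.

K has 6 vertices, 15 edges, 10 triangles.
rank ∂_0 = 0, rank ∂_1 = 5 ⇒ b_0 = 6 − 0 − 5 = 1; all invariant factors of ∂_1 are 1 so no torsion. So H_0 ≅ Z.
rank ∂_1 = 5, rank ∂_2 = 10 ⇒ b_1 = 15 − 5 − 10 = 0; ∂_2 has invariant factor(s) [2] giving torsion. So H_1 ≅ Z/2Z.
rank ∂_2 = 10, rank ∂_3 = 0 ⇒ b_2 = 10 − 10 − 0 = 0. So H_2 ≅ 0.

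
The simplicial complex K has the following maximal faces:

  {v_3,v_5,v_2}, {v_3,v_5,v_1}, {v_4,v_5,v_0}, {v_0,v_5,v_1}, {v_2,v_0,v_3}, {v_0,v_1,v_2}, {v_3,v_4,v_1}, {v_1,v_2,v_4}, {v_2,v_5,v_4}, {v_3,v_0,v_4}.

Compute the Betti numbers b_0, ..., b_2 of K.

K has 6 vertices, 15 edges, 10 triangles.
rank ∂_0 = 0, rank ∂_1 = 5 ⇒ b_0 = 6 − 0 − 5 = 1; all invariant factors of ∂_1 are 1 so no torsion. So H_0 = Z.
rank ∂_1 = 5, rank ∂_2 = 10 ⇒ b_1 = 15 − 5 − 10 = 0; ∂_2 has invariant factor(s) [2] giving torsion. So H_1 = Z/2Z.
rank ∂_2 = 10, rank ∂_3 = 0 ⇒ b_2 = 10 − 10 − 0 = 0. So H_2 = 0.

b_0 = 1, b_1 = 0, b_2 = 0.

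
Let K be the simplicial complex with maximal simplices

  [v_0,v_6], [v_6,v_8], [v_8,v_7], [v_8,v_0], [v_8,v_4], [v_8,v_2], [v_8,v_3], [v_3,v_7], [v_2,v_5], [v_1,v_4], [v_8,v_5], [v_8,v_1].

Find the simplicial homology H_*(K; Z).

H_0 ≅ Z,  H_1 ≅ Z^4.

We work with the vertex ordering v_0 < v_1 < v_2 < v_3 < v_4 < v_5 < v_6 < v_7 < v_8. The simplices of K, each written with vertices in increasing order, are:

  0-simplices (9): [v_0], [v_1], [v_2], [v_3], [v_4], [v_5], [v_6], [v_7], [v_8]
  1-simplices (12): [v_0,v_6], [v_0,v_8], [v_1,v_4], [v_1,v_8], [v_2,v_5], [v_2,v_8], [v_3,v_7], [v_3,v_8], [v_4,v_8], [v_5,v_8], [v_6,v_8], [v_7,v_8]

Hence C_0 ≅ Z^9, C_1 ≅ Z^12.

∂_1: C_1 → C_0 maps an edge to its endpoints' difference, ∂[p,q] = q − p.
As a 9×12 matrix over Z this has rank 8, with invariant factors (1,1,1,1,1,1,1,1).

Now H_k = ker ∂_k / im ∂_{k+1}, so:

  H_0: rank C_0 − rank ∂_1 = 9 − 8 = 1, and the invariant factors of ∂_1 are all 1, so H_0 = Z.
  H_1: rank ker ∂_1 − rank ∂_2 = (12 − 8) − 0 = 4, and there is no ∂_2, so H_1 = Z^4.

As a check, the Euler characteristic is 9 − 12 = -3, which agrees with 1 − 4 = -3.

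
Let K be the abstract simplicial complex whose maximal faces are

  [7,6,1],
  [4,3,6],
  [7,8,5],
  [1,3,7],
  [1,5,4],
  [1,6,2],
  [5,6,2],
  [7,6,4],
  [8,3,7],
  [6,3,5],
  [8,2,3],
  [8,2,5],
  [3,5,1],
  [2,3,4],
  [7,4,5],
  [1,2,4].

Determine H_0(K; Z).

H_0 = Z.

We work with the vertex ordering 1 < 2 < 3 < 4 < 5 < 6 < 7 < 8. The simplices of K, each written with vertices in increasing order, are:

  0-simplices (8): [1], [2], [3], [4], [5], [6], [7], [8]
  1-simplices (24): (24 of them)
  2-simplices (16): [1,2,4], [1,2,6], [1,3,5], [1,3,7], [1,4,5], [1,6,7], [2,3,4], [2,3,8], [2,5,6], [2,5,8], [3,4,6], [3,5,6], [3,7,8], [4,5,7], [4,6,7], [5,7,8]

giving chain groups C_0 ≅ Z^8, C_1 ≅ Z^24, C_2 ≅ Z^16.

Boundary ∂_1: C_1 → C_0 is given by ∂[p,q] = [q] − [p]. For instance
  ∂[4,6] = [6] − [4].
This gives a 8×24 integer matrix of rank 7; reducing to Smith normal form yields diagonal entries (1,1,1,1,1,1,1).

∂_2: C_2 → C_1 maps a triangle to the signed sum of its edges. For instance
  ∂[3,4,6] = [4,6] − [3,6] + [3,4],
  ∂[3,5,6] = [5,6] − [3,6] + [3,5].
This gives a 24×16 integer matrix of rank 15; reducing to Smith normal form yields diagonal entries (1,1,1,1,1,1,1,1,1,1,1,1,1,1,1).

Reading off H_k = ker ∂_k / im ∂_{k+1}:

  H_0: rank C_0 − rank ∂_1 = 8 − 7 = 1, and the invariant factors of ∂_1 are all 1, so H_0 ≅ Z.

(K is a triangulation of the torus T^2.)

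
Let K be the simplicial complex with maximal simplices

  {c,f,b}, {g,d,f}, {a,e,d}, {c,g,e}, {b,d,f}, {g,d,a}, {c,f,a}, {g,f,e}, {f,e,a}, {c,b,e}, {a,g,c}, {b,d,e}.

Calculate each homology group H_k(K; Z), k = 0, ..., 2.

We work with the vertex ordering a < b < c < d < e < f < g. The simplices of K, each written with vertices in increasing order, are:

  0-simplices (7): a, b, c, d, e, f, g
  1-simplices (18): ac, ad, ae, af, ag, bc, bd, be, bf, ce, cf, cg, de, df, dg, ef, eg, fg
  2-simplices (12): acf, acg, ade, adg, aef, bce, bcf, bde, bdf, ceg, dfg, efg

Hence C_0 ≅ Z^7, C_1 ≅ Z^18, C_2 ≅ Z^12.

Boundary ∂_1: C_1 → C_0 is given by ∂[p,q] = [q] − [p]. For instance
  ∂ae = e − a.
The 7×18 boundary matrix has rank 6 and Smith normal form diag(1,1,1,1,1,1).

∂_2: C_2 → C_1 maps a triangle to the signed sum of its edges. For instance
  ∂bdf = df − bf + bd,
  ∂bde = de − be + bd.
This gives a 18×12 integer matrix of rank 12; reducing to Smith normal form yields diagonal entries (1,1,1,1,1,1,1,1,1,1,1,2).

Now H_k = ker ∂_k / im ∂_{k+1}, so:

  H_0: rank C_0 − rank ∂_1 = 7 − 6 = 1, and the invariant factors of ∂_1 are all 1, so H_0 = Z.
  H_1: rank ker ∂_1 − rank ∂_2 = (18 − 6) − 12 = 0, and ∂_2 has invariant factor 2 > 1, so H_1 = Z/2.
  H_2: rank ker ∂_2 − rank ∂_3 = (12 − 12) − 0 = 0, and there is no ∂_3, so H_2 = 0.

(K is a triangulation of the real projective plane RP^2.)

H_0 ≅ Z,  H_1 ≅ Z/2,  H_2 = 0.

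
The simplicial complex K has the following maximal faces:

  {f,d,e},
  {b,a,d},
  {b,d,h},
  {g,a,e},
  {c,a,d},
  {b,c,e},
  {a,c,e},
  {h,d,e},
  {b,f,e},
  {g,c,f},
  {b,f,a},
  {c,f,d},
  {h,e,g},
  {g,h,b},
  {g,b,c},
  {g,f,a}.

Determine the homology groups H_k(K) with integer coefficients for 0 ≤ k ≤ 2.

K has 8 vertices, 24 edges, 16 triangles.
rank ∂_0 = 0, rank ∂_1 = 7 ⇒ b_0 = 8 − 0 − 7 = 1; all invariant factors of ∂_1 are 1 so no torsion. So H_0 = Z.
rank ∂_1 = 7, rank ∂_2 = 15 ⇒ b_1 = 24 − 7 − 15 = 2; all invariant factors of ∂_2 are 1 so no torsion. So H_1 = Z^2.
rank ∂_2 = 15, rank ∂_3 = 0 ⇒ b_2 = 16 − 15 − 0 = 1. So H_2 = Z.

H_0 ≅ Z,  H_1 ≅ Z^2,  H_2 ≅ Z.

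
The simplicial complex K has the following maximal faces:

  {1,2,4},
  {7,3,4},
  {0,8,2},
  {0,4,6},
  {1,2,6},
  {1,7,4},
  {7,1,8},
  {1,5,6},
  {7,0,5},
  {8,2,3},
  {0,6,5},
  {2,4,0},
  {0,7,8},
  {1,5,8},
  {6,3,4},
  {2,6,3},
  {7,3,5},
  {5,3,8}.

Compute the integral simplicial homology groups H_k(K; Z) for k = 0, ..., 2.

H_0 = Z,  H_1 = Z ⊕ Z/2,  H_2 = 0.

Order the vertices as 0 < 1 < 2 < 3 < 4 < 5 < 6 < 7 < 8. Listing each simplex with vertices in this order, K has dimension 2 with simplices:

  0-simplices (9): [0], [1], [2], [3], [4], [5], [6], [7], [8]
  1-simplices (27): (27 of them)
  2-simplices (18): [0,2,4], [0,2,8], [0,4,6], [0,5,6], [0,5,7], [0,7,8], [1,2,4], [1,2,6], [1,4,7], [1,5,6], [1,5,8], [1,7,8], [2,3,6], [2,3,8], [3,4,6], [3,4,7], [3,5,7], [3,5,8]

giving chain groups C_0 ≅ Z^9, C_1 ≅ Z^27, C_2 ≅ Z^18.

The boundary map ∂_1: C_1 → C_0 is given by ∂[p,q] = [q] − [p]. For instance
  ∂[1,7] = [7] − [1].
This gives a 9×27 integer matrix of rank 8; reducing to Smith normal form yields diagonal entries (1,1,1,1,1,1,1,1).

Boundary ∂_2: C_2 → C_1 acts by ∂[p,q,r] = [q,r] − [p,r] + [p,q]. For instance
  ∂[1,7,8] = [7,8] − [1,8] + [1,7],
  ∂[0,4,6] = [4,6] − [0,6] + [0,4].
As a 27×18 matrix over Z this has rank 18, with invariant factors (1,1,1,1,1,1,1,1,1,1,1,1,1,1,1,1,1,2).

Reading off H_k = ker ∂_k / im ∂_{k+1}:

  H_0: rank C_0 − rank ∂_1 = 9 − 8 = 1, and the invariant factors of ∂_1 are all 1, so H_0 ≅ Z.
  H_1: rank ker ∂_1 − rank ∂_2 = (27 − 8) − 18 = 1, and ∂_2 has invariant factor 2 > 1, so H_1 ≅ Z ⊕ Z/2.
  H_2: rank ker ∂_2 − rank ∂_3 = (18 − 18) − 0 = 0, and there is no ∂_3, so H_2 ≅ 0.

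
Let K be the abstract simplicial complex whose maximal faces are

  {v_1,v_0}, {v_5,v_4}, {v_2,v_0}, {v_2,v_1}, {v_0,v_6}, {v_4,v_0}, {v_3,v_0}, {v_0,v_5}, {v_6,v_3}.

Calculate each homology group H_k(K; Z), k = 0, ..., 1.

H_0 ≅ Z,  H_1 ≅ Z^3.

We work with the vertex ordering v_0 < v_1 < v_2 < v_3 < v_4 < v_5 < v_6. The simplices of K, each written with vertices in increasing order, are:

  0-simplices (7): [v_0], [v_1], [v_2], [v_3], [v_4], [v_5], [v_6]
  1-simplices (9): [v_0,v_1], [v_0,v_2], [v_0,v_3], [v_0,v_4], [v_0,v_5], [v_0,v_6], [v_1,v_2], [v_3,v_6], [v_4,v_5]

so the chain groups are C_0 ≅ Z^7, C_1 ≅ Z^9.

∂_1: C_1 → C_0 maps an edge to its endpoints' difference, ∂[p,q] = q − p. For instance
  ∂[v_1,v_2] = [v_2] − [v_1].
This gives a 7×9 integer matrix of rank 6; reducing to Smith normal form yields diagonal entries (1,1,1,1,1,1).

Reading off H_k = ker ∂_k / im ∂_{k+1}:

  H_0: rank C_0 − rank ∂_1 = 7 − 6 = 1, and the invariant factors of ∂_1 are all 1, so H_0 = Z.
  H_1: rank ker ∂_1 − rank ∂_2 = (9 − 6) − 0 = 3, and there is no ∂_2, so H_1 = Z^3.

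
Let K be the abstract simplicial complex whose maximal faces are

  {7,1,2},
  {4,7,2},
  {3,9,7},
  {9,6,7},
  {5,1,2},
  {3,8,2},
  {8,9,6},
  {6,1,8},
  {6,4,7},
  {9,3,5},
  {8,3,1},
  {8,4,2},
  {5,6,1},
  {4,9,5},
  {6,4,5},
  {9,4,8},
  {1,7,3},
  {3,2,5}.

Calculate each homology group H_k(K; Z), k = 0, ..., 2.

H_0 ≅ Z,  H_1 ≅ Z × Z/2,  H_2 = 0.

K has 9 vertices, 27 edges, 18 triangles.
rank ∂_0 = 0, rank ∂_1 = 8 ⇒ b_0 = 9 − 0 − 8 = 1; all invariant factors of ∂_1 are 1 so no torsion. So H_0 ≅ Z.
rank ∂_1 = 8, rank ∂_2 = 18 ⇒ b_1 = 27 − 8 − 18 = 1; ∂_2 has invariant factor(s) [2] giving torsion. So H_1 ≅ Z × Z/2.
rank ∂_2 = 18, rank ∂_3 = 0 ⇒ b_2 = 18 − 18 − 0 = 0. So H_2 ≅ 0.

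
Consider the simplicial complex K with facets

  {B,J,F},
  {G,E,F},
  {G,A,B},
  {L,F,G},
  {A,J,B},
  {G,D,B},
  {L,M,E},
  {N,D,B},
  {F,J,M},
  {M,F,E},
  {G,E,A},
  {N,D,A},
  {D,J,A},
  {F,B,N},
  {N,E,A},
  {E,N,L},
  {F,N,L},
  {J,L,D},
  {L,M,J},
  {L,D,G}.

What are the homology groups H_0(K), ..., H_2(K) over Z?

Take the total order A < B < D < E < F < G < J < L < M < N on the vertex set. Then K (dimension 2) consists of the simplices:

  0-simplices (10): A, B, D, E, F, G, J, L, M, N
  1-simplices (30): AB, AD, AE, AG, AJ, AN, BD, BF, BG, BJ, BN, DG, DJ, DL, DN, EF, EG, EL, EM, EN, FG, FJ, FL, FM, FN, GL, JL, JM, LM, LN
  2-simplices (20): ABG, ABJ, ADJ, ADN, AEG, AEN, BDG, BDN, BFJ, BFN, DGL, DJL, EFG, EFM, ELM, ELN, FGL, FJM, FLN, JLM

so the chain groups are C_0 ≅ Z^10, C_1 ≅ Z^30, C_2 ≅ Z^20.

Boundary ∂_1: C_1 → C_0 is given by ∂[p,q] = [q] − [p]. For instance
  ∂AB = B − A.
This gives a 10×30 integer matrix of rank 9; reducing to Smith normal form yields diagonal entries (1,1,1,1,1,1,1,1,1).

Boundary ∂_2: C_2 → C_1 sends each 2-simplex [p,q,r] to [q,r] − [p,r] + [p,q]. For instance
  ∂FLN = LN − FN + FL,
  ∂EFG = FG − EG + EF.
As a 30×20 matrix over Z this has rank 20, with invariant factors (1,1,1,1,1,1,1,1,1,1,1,1,1,1,1,1,1,1,1,2).

Reading off H_k = ker ∂_k / im ∂_{k+1}:

  H_0: rank C_0 − rank ∂_1 = 10 − 9 = 1, and the invariant factors of ∂_1 are all 1, so H_0 = Z.
  H_1: rank ker ∂_1 − rank ∂_2 = (30 − 9) − 20 = 1, and ∂_2 has invariant factor 2 > 1, so H_1 = Z × Z/2.
  H_2: rank ker ∂_2 − rank ∂_3 = (20 − 20) − 0 = 0, and there is no ∂_3, so H_2 = 0.

As a check, the Euler characteristic is 10 − 30 + 20 = 0, which agrees with 1 − 1 + 0 = 0.

H_0 ≅ Z,  H_1 ≅ Z × Z/2,  H_2 = 0.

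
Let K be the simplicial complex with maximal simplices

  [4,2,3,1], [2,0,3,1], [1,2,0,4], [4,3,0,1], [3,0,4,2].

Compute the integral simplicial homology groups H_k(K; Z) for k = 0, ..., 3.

H_0 = Z,  H_1 = 0,  H_2 = 0,  H_3 = Z.

Order the vertices as 0 < 1 < 2 < 3 < 4. Listing each simplex with vertices in this order, K has dimension 3 with simplices:

  0-simplices (5): [0], [1], [2], [3], [4]
  1-simplices (10): [0,1], [0,2], [0,3], [0,4], [1,2], [1,3], [1,4], [2,3], [2,4], [3,4]
  2-simplices (10): [0,1,2], [0,1,3], [0,1,4], [0,2,3], [0,2,4], [0,3,4], [1,2,3], [1,2,4], [1,3,4], [2,3,4]
  3-simplices (5): [0,1,2,3], [0,1,2,4], [0,1,3,4], [0,2,3,4], [1,2,3,4]

Hence C_0 ≅ Z^5, C_1 ≅ Z^10, C_2 ≅ Z^10, C_3 ≅ Z^5.

Boundary ∂_1: C_1 → C_0 maps an edge to its endpoints' difference, ∂[p,q] = q − p. For instance
  ∂[0,3] = [3] − [0].
The 5×10 boundary matrix has rank 4 and Smith normal form diag(1,1,1,1).

The boundary map ∂_2: C_2 → C_1 sends each 2-simplex [p,q,r] to [q,r] − [p,r] + [p,q]. For instance
  ∂[1,2,3] = [2,3] − [1,3] + [1,2],
  ∂[0,2,4] = [2,4] − [0,4] + [0,2].
This gives a 10×10 integer matrix of rank 6; reducing to Smith normal form yields diagonal entries (1,1,1,1,1,1).

Boundary ∂_3: C_3 → C_2 sends each 3-simplex σ to the alternating sum Σ_i (−1)^i (σ with its i-th vertex removed). For instance
  ∂[0,1,3,4] = [1,3,4] − [0,3,4] + [0,1,4] − [0,1,3],
  ∂[0,1,2,4] = [1,2,4] − [0,2,4] + [0,1,4] − [0,1,2].
As a 10×5 matrix over Z this has rank 4, with invariant factors (1,1,1,1).

Reading off H_k = ker ∂_k / im ∂_{k+1}:

  H_0: rank C_0 − rank ∂_1 = 5 − 4 = 1, and the invariant factors of ∂_1 are all 1, so H_0 ≅ Z.
  H_1: rank ker ∂_1 − rank ∂_2 = (10 − 4) − 6 = 0, and the invariant factors of ∂_2 are all 1, so H_1 ≅ 0.
  H_2: rank ker ∂_2 − rank ∂_3 = (10 − 6) − 4 = 0, and the invariant factors of ∂_3 are all 1, so H_2 ≅ 0.
  H_3: rank ker ∂_3 − rank ∂_4 = (5 − 4) − 0 = 1, and there is no ∂_4, so H_3 ≅ Z.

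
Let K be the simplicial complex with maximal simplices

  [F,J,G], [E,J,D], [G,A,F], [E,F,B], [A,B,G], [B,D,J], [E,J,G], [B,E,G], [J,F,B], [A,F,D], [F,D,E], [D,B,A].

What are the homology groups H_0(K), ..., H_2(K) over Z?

H_0 ≅ Z,  H_1 ≅ Z/2,  H_2 = 0.

K has 7 vertices, 18 edges, 12 triangles.
rank ∂_0 = 0, rank ∂_1 = 6 ⇒ b_0 = 7 − 0 − 6 = 1; all invariant factors of ∂_1 are 1 so no torsion. So H_0 ≅ Z.
rank ∂_1 = 6, rank ∂_2 = 12 ⇒ b_1 = 18 − 6 − 12 = 0; ∂_2 has invariant factor(s) [2] giving torsion. So H_1 ≅ Z/2.
rank ∂_2 = 12, rank ∂_3 = 0 ⇒ b_2 = 12 − 12 − 0 = 0. So H_2 ≅ 0.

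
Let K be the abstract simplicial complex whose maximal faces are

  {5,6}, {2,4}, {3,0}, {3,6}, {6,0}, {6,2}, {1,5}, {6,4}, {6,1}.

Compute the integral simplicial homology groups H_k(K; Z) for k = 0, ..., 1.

H_0 = Z,  H_1 = Z^3.

Take the total order 0 < 1 < 2 < 3 < 4 < 5 < 6 on the vertex set. Then K (dimension 1) consists of the simplices:

  0-simplices (7): [0], [1], [2], [3], [4], [5], [6]
  1-simplices (9): [0,3], [0,6], [1,5], [1,6], [2,4], [2,6], [3,6], [4,6], [5,6]

giving chain groups C_0 ≅ Z^7, C_1 ≅ Z^9.

Boundary ∂_1: C_1 → C_0 is given by ∂[p,q] = [q] − [p]. For instance
  ∂[4,6] = [6] − [4].
This gives a 7×9 integer matrix of rank 6; reducing to Smith normal form yields diagonal entries (1,1,1,1,1,1).

Computing H_k = (kernel of ∂_k) / (image of ∂_{k+1}):

  H_0: rank C_0 − rank ∂_1 = 7 − 6 = 1, and the invariant factors of ∂_1 are all 1, so H_0 ≅ Z.
  H_1: rank ker ∂_1 − rank ∂_2 = (9 − 6) − 0 = 3, and there is no ∂_2, so H_1 ≅ Z^3.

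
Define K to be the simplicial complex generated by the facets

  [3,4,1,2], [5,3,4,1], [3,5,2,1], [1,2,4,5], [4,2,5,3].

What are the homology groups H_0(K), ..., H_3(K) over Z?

K has 5 vertices, 10 edges, 10 triangles, 5 3-simplices.
rank ∂_0 = 0, rank ∂_1 = 4 ⇒ b_0 = 5 − 0 − 4 = 1; all invariant factors of ∂_1 are 1 so no torsion. So H_0 = Z.
rank ∂_1 = 4, rank ∂_2 = 6 ⇒ b_1 = 10 − 4 − 6 = 0; all invariant factors of ∂_2 are 1 so no torsion. So H_1 = 0.
rank ∂_2 = 6, rank ∂_3 = 4 ⇒ b_2 = 10 − 6 − 4 = 0; all invariant factors of ∂_3 are 1 so no torsion. So H_2 = 0.
rank ∂_3 = 4, rank ∂_4 = 0 ⇒ b_3 = 5 − 4 − 0 = 1. So H_3 = Z.

H_0 ≅ Z,  H_1 = 0,  H_2 = 0,  H_3 ≅ Z.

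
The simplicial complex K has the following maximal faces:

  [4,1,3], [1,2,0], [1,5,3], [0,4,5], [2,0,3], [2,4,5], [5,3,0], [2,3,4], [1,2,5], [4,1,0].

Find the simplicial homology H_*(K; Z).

Order the vertices as 0 < 1 < 2 < 3 < 4 < 5. Listing each simplex with vertices in this order, K has dimension 2 with simplices:

  0-simplices (6): [0], [1], [2], [3], [4], [5]
  1-simplices (15): [0,1], [0,2], [0,3], [0,4], [0,5], [1,2], [1,3], [1,4], [1,5], [2,3], [2,4], [2,5], [3,4], [3,5], [4,5]
  2-simplices (10): [0,1,2], [0,1,4], [0,2,3], [0,3,5], [0,4,5], [1,2,5], [1,3,4], [1,3,5], [2,3,4], [2,4,5]

giving chain groups C_0 ≅ Z^6, C_1 ≅ Z^15, C_2 ≅ Z^10.

Boundary ∂_1: C_1 → C_0 maps an edge to its endpoints' difference, ∂[p,q] = q − p. For instance
  ∂[2,5] = [5] − [2].
The 6×15 boundary matrix has rank 5 and Smith normal form diag(1,1,1,1,1).

The boundary map ∂_2: C_2 → C_1 sends each 2-simplex [p,q,r] to [q,r] − [p,r] + [p,q]. For instance
  ∂[0,3,5] = [3,5] − [0,5] + [0,3],
  ∂[0,1,4] = [1,4] − [0,4] + [0,1].
As a 15×10 matrix over Z this has rank 10, with invariant factors (1,1,1,1,1,1,1,1,1,2).

From H_k ≅ ker(∂_k) / im(∂_{k+1}) we obtain:

  H_0: rank C_0 − rank ∂_1 = 6 − 5 = 1, and the invariant factors of ∂_1 are all 1, so H_0 = Z.
  H_1: rank ker ∂_1 − rank ∂_2 = (15 − 5) − 10 = 0, and ∂_2 has invariant factor 2 > 1, so H_1 = Z_2.
  H_2: rank ker ∂_2 − rank ∂_3 = (10 − 10) − 0 = 0, and there is no ∂_3, so H_2 = 0.

H_0 ≅ Z,  H_1 ≅ Z_2,  H_2 = 0.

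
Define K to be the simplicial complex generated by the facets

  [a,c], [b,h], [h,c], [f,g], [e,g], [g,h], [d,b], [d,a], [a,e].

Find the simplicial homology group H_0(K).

Take the total order a < b < c < d < e < f < g < h on the vertex set. Then K (dimension 1) consists of the simplices:

  0-simplices (8): a, b, c, d, e, f, g, h
  1-simplices (9): ac, ad, ae, bd, bh, ch, eg, fg, gh

so the chain groups are C_0 ≅ Z^8, C_1 ≅ Z^9.

Boundary ∂_1: C_1 → C_0 sends each edge [p,q] (with p < q) to q − p. For instance
  ∂ac = c − a.
The resulting 8×9 matrix has rank 7, and its Smith normal form has invariant factors (1,1,1,1,1,1,1).

Now H_k = ker ∂_k / im ∂_{k+1}, so:

  H_0: rank C_0 − rank ∂_1 = 8 − 7 = 1, and the invariant factors of ∂_1 are all 1, so H_0 ≅ Z.

H_0 = Z.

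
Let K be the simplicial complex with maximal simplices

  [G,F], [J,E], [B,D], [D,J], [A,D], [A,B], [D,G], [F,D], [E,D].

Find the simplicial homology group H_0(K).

Order the vertices as A < B < D < E < F < G < J. Listing each simplex with vertices in this order, K has dimension 1 with simplices:

  0-simplices (7): A, B, D, E, F, G, J
  1-simplices (9): AB, AD, BD, DE, DF, DG, DJ, EJ, FG

so the chain groups are C_0 ≅ Z^7, C_1 ≅ Z^9.

Boundary ∂_1: C_1 → C_0 sends each edge [p,q] (with p < q) to q − p. For instance
  ∂DJ = J − D.
This gives a 7×9 integer matrix of rank 6; reducing to Smith normal form yields diagonal entries (1,1,1,1,1,1).

Computing H_k = (kernel of ∂_k) / (image of ∂_{k+1}):

  H_0: rank C_0 − rank ∂_1 = 7 − 6 = 1, and the invariant factors of ∂_1 are all 1, so H_0 ≅ Z.

H_0 ≅ Z.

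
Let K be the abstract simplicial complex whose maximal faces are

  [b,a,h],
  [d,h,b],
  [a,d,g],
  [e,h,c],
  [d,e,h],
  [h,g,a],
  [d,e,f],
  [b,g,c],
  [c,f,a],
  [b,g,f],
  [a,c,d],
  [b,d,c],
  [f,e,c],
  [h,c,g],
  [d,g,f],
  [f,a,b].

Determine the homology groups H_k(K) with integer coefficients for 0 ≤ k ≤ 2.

K has 8 vertices, 24 edges, 16 triangles.
rank ∂_0 = 0, rank ∂_1 = 7 ⇒ b_0 = 8 − 0 − 7 = 1; all invariant factors of ∂_1 are 1 so no torsion. So H_0 = Z.
rank ∂_1 = 7, rank ∂_2 = 15 ⇒ b_1 = 24 − 7 − 15 = 2; all invariant factors of ∂_2 are 1 so no torsion. So H_1 = Z^2.
rank ∂_2 = 15, rank ∂_3 = 0 ⇒ b_2 = 16 − 15 − 0 = 1. So H_2 = Z.

H_0 ≅ Z,  H_1 ≅ Z^2,  H_2 ≅ Z.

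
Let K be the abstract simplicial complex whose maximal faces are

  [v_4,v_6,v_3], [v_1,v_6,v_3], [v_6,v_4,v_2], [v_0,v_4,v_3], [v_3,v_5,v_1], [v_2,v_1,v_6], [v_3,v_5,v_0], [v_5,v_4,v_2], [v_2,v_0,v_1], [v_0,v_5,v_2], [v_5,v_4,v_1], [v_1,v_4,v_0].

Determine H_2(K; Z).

H_2 ≅ 0.

We work with the vertex ordering v_0 < v_1 < v_2 < v_3 < v_4 < v_5 < v_6. The simplices of K, each written with vertices in increasing order, are:

  0-simplices (7): [v_0], [v_1], [v_2], [v_3], [v_4], [v_5], [v_6]
  1-simplices (18): (18 of them)
  2-simplices (12): (12 of them)

giving chain groups C_0 ≅ Z^7, C_1 ≅ Z^18, C_2 ≅ Z^12.

Boundary ∂_1: C_1 → C_0 maps an edge to its endpoints' difference, ∂[p,q] = q − p. For instance
  ∂[v_2,v_6] = [v_6] − [v_2].
As a 7×18 matrix over Z this has rank 6, with invariant factors (1,1,1,1,1,1).

∂_2: C_2 → C_1 acts by ∂[p,q,r] = [q,r] − [p,r] + [p,q]. For instance
  ∂[v_0,v_1,v_2] = [v_1,v_2] − [v_0,v_2] + [v_0,v_1],
  ∂[v_0,v_3,v_5] = [v_3,v_5] − [v_0,v_5] + [v_0,v_3].
The 18×12 boundary matrix has rank 12 and Smith normal form diag(1,1,1,1,1,1,1,1,1,1,1,2).

Now H_k = ker ∂_k / im ∂_{k+1}, so:

  H_2: rank ker ∂_2 − rank ∂_3 = (12 − 12) − 0 = 0, and there is no ∂_3, so H_2 = 0.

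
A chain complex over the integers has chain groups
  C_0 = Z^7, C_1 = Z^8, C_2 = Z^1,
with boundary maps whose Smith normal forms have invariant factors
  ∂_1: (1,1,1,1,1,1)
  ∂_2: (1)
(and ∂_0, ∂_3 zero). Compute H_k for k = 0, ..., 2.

H_0 ≅ Z,  H_1 ≅ Z,  H_2 = 0.

H_0: b_0 = 7 − 0 − 6 = 1; torsion from ∂_1 factors > 1: none. So H_0 ≅ Z.
H_1: b_1 = 8 − 6 − 1 = 1; torsion from ∂_2 factors > 1: none. So H_1 ≅ Z.
H_2: b_2 = 1 − 1 − 0 = 0; torsion from ∂_3 factors > 1: none. So H_2 ≅ 0.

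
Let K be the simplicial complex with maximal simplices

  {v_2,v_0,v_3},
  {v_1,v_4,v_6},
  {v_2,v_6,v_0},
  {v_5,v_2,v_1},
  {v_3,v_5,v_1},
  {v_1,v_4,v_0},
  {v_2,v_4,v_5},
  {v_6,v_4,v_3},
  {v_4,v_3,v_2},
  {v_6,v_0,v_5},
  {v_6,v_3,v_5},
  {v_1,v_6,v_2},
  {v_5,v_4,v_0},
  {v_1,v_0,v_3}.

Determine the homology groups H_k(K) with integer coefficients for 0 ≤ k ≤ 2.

We work with the vertex ordering v_0 < v_1 < v_2 < v_3 < v_4 < v_5 < v_6. The simplices of K, each written with vertices in increasing order, are:

  0-simplices (7): [v_0], [v_1], [v_2], [v_3], [v_4], [v_5], [v_6]
  1-simplices (21): (21 of them)
  2-simplices (14): (14 of them)

giving chain groups C_0 ≅ Z^7, C_1 ≅ Z^21, C_2 ≅ Z^14.

Boundary ∂_1: C_1 → C_0 maps an edge to its endpoints' difference, ∂[p,q] = q − p. For instance
  ∂[v_3,v_6] = [v_6] − [v_3].
The resulting 7×21 matrix has rank 6, and its Smith normal form has invariant factors (1,1,1,1,1,1).

The boundary map ∂_2: C_2 → C_1 sends each 2-simplex [p,q,r] to [q,r] − [p,r] + [p,q]. For instance
  ∂[v_0,v_1,v_3] = [v_1,v_3] − [v_0,v_3] + [v_0,v_1],
  ∂[v_1,v_4,v_6] = [v_4,v_6] − [v_1,v_6] + [v_1,v_4].
The 21×14 boundary matrix has rank 13 and Smith normal form diag(1,1,1,1,1,1,1,1,1,1,1,1,1).

From H_k ≅ ker(∂_k) / im(∂_{k+1}) we obtain:

  H_0: rank C_0 − rank ∂_1 = 7 − 6 = 1, and the invariant factors of ∂_1 are all 1, so H_0 = Z.
  H_1: rank ker ∂_1 − rank ∂_2 = (21 − 6) − 13 = 2, and the invariant factors of ∂_2 are all 1, so H_1 = Z^2.
  H_2: rank ker ∂_2 − rank ∂_3 = (14 − 13) − 0 = 1, and there is no ∂_3, so H_2 = Z.

As a check, the Euler characteristic is 7 − 21 + 14 = 0, which agrees with 1 − 2 + 1 = 0.
(K is a triangulation of the torus T^2.)

H_0 = Z,  H_1 = Z^2,  H_2 = Z.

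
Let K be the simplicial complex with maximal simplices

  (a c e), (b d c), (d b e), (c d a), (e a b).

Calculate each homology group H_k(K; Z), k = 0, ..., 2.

H_0 ≅ Z,  H_1 ≅ Z,  H_2 = 0.

We work with the vertex ordering a < b < c < d < e. The simplices of K, each written with vertices in increasing order, are:

  0-simplices (5): a, b, c, d, e
  1-simplices (10): ab, ac, ad, ae, bc, bd, be, cd, ce, de
  2-simplices (5): abe, acd, ace, bcd, bde

giving chain groups C_0 ≅ Z^5, C_1 ≅ Z^10, C_2 ≅ Z^5.

∂_1: C_1 → C_0 is given by ∂[p,q] = [q] − [p].
The 5×10 boundary matrix has rank 4 and Smith normal form diag(1,1,1,1).

Boundary ∂_2: C_2 → C_1 acts by ∂[p,q,r] = [q,r] − [p,r] + [p,q]. For instance
  ∂bde = de − be + bd,
  ∂ace = ce − ae + ac.
This gives a 10×5 integer matrix of rank 5; reducing to Smith normal form yields diagonal entries (1,1,1,1,1).

Computing H_k = (kernel of ∂_k) / (image of ∂_{k+1}):

  H_0: rank C_0 − rank ∂_1 = 5 − 4 = 1, and the invariant factors of ∂_1 are all 1, so H_0 ≅ Z.
  H_1: rank ker ∂_1 − rank ∂_2 = (10 − 4) − 5 = 1, and the invariant factors of ∂_2 are all 1, so H_1 ≅ Z.
  H_2: rank ker ∂_2 − rank ∂_3 = (5 − 5) − 0 = 0, and there is no ∂_3, so H_2 ≅ 0.

As a check, the Euler characteristic is 5 − 10 + 5 = 0, which agrees with 1 − 1 + 0 = 0.
(K is a triangulation of the Möbius band.)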